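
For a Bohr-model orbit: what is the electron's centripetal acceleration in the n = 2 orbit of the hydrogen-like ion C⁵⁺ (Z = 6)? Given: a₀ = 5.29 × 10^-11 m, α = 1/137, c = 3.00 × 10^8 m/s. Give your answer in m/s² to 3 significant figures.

1.22 × 10^24 m/s²

r = n²a₀/Z = 3.53 × 10^-11 m, v = Zαc/n = 6.57 × 10^6 m/s
a = v²/r = (6.57 × 10^6)² / 3.53 × 10^-11 = 1.22 × 10^24 m/s²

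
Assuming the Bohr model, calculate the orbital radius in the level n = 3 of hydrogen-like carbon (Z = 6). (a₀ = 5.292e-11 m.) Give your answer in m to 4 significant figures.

r_n = n²a₀/Z = 3² × 5.292e-11 / 6
    = 9 × 5.292e-11 / 6 = 7.938e-11 m

7.938e-11 m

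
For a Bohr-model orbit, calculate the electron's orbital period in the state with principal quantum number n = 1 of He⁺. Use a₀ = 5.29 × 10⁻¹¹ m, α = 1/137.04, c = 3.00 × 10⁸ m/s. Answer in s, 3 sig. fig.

3.80 × 10⁻¹⁷ s

r = n²a₀/Z = 1²·5.29 × 10⁻¹¹/2 = 2.65 × 10⁻¹¹ m
v = Zαc/n = 2·0.00730·3.00 × 10⁸/1 = 4.38 × 10⁶ m/s
T = 2πr/v = 3.80 × 10⁻¹⁷ s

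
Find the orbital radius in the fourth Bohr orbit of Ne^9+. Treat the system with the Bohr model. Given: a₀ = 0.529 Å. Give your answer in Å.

0.846 Å

r_n = n²a₀/Z = 4² × 0.529 / 10
    = 16 × 0.529 / 10 = 0.846 Å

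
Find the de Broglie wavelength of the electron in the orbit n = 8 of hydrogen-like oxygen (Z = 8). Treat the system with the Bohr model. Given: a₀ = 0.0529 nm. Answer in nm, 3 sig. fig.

0.332 nm

The Bohr quantisation condition is nλ = 2πr_n.
r_n = n²a₀/Z = 0.423 nm
λ = 2πr_n/n = 2π·0.423/8 = 0.332 nm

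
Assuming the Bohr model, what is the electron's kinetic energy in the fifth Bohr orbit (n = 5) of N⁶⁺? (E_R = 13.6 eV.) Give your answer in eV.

For a Coulomb orbit the virial theorem gives K = −E_n.
E_n = −E_R·Z²/n², so K = E_R·Z²/n² = 13.6 × 7²/5² = 26.7 eV

26.7 eV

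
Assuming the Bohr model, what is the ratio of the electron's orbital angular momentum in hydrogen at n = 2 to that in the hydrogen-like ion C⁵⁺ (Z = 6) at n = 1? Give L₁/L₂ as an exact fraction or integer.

L = nℏ is independent of Z.
L₁/L₂ = n₁/n₂ = 2/1 = 2

2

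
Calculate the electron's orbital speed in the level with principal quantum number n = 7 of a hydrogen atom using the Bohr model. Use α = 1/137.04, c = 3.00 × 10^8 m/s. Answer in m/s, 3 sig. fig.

3.13 × 10^5 m/s

v_n = Zαc/n = 1 × 0.00730 × 3.00 × 10^8 / 7
    = 3.13 × 10^5 m/s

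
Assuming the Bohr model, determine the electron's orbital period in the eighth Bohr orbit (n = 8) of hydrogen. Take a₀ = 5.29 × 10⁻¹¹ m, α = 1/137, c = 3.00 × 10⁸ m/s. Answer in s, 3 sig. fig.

7.77 × 10⁻¹⁴ s

r = n²a₀/Z = 8²·5.29 × 10⁻¹¹/1 = 3.39 × 10⁻⁹ m
v = Zαc/n = 1·0.00730·3.00 × 10⁸/8 = 2.74 × 10⁵ m/s
T = 2πr/v = 7.77 × 10⁻¹⁴ s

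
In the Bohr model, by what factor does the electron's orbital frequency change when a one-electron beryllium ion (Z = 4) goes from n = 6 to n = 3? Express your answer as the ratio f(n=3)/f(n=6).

8

f ∝ Z^2 · n^-3; with Z fixed, f ∝ n^-3.
f(n=3)/f(n=6) = (3/6)^-3 = 8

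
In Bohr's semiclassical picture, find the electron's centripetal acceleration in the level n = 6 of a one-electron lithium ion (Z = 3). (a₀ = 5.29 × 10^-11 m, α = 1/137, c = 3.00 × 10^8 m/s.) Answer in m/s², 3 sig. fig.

1.89 × 10^21 m/s²

r = n²a₀/Z = 6.35 × 10^-10 m, v = Zαc/n = 1.09 × 10^6 m/s
a = v²/r = (1.09 × 10^6)² / 6.35 × 10^-10 = 1.89 × 10^21 m/s²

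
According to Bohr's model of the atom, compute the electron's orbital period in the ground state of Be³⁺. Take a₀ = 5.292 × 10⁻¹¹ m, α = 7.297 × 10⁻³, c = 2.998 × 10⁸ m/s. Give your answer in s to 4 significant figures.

9.500 × 10⁻¹⁸ s

r = n²a₀/Z = 1²·5.292 × 10⁻¹¹/4 = 1.323 × 10⁻¹¹ m
v = Zαc/n = 4·0.007297·2.998 × 10⁸/1 = 8.751 × 10⁶ m/s
T = 2πr/v = 9.500 × 10⁻¹⁸ s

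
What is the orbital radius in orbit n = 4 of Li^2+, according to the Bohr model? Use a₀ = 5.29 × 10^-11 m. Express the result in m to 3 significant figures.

r_n = n²a₀/Z = 4² × 5.29 × 10^-11 / 3
    = 16 × 5.29 × 10^-11 / 3 = 2.82 × 10^-10 m

2.82 × 10^-10 m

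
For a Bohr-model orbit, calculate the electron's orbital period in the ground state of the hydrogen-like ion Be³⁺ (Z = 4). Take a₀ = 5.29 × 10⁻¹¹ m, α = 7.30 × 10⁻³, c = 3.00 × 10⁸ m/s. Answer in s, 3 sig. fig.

9.49 × 10⁻¹⁸ s

r = n²a₀/Z = 1²·5.29 × 10⁻¹¹/4 = 1.32 × 10⁻¹¹ m
v = Zαc/n = 4·0.00730·3.00 × 10⁸/1 = 8.76 × 10⁶ m/s
T = 2πr/v = 9.49 × 10⁻¹⁸ s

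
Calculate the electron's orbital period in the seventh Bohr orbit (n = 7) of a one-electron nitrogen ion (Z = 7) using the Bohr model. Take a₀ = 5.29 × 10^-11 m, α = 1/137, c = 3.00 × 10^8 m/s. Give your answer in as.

r = n²a₀/Z = 7²·5.29 × 10^-11/7 = 3.70 × 10^-10 m
v = Zαc/n = 7·0.00730·3.00 × 10^8/7 = 2.19 × 10^6 m/s
T = 2πr/v = 1.06 × 10^-15 s = 1060 as

1060 as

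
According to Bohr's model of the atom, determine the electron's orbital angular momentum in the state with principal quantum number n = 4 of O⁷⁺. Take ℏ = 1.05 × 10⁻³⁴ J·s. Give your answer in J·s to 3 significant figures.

L_n = nℏ = 4 × 1.05 × 10⁻³⁴ = 4.20 × 10⁻³⁴ J·s

4.20 × 10⁻³⁴ J·s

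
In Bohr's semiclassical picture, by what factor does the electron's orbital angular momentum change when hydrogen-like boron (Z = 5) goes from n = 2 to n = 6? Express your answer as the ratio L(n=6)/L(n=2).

3

L = nℏ depends only on n, so L ∝ n.
L(n=6)/L(n=2) = (6/2)^1 = 3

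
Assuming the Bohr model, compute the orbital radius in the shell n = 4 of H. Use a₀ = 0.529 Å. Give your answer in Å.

r_n = n²a₀/Z = 4² × 0.529 / 1
    = 16 × 0.529 / 1 = 8.46 Å

8.46 Å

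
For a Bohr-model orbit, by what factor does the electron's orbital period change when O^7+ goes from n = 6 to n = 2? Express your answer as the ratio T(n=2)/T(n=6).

T ∝ Z^-2 · n^3; with Z fixed, T ∝ n^3.
T(n=2)/T(n=6) = (2/6)^3 = 1/27

1/27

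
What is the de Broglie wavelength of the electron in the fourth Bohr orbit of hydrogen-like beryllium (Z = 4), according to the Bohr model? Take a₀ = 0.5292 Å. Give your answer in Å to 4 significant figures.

The Bohr quantisation condition is nλ = 2πr_n.
r_n = n²a₀/Z = 2.117 Å
λ = 2πr_n/n = 2π·2.117/4 = 3.325 Å

3.325 Å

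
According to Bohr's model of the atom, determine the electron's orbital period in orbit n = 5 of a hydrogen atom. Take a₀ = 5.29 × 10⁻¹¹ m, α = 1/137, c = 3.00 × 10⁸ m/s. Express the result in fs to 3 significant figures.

19.0 fs

r = n²a₀/Z = 5²·5.29 × 10⁻¹¹/1 = 1.32 × 10⁻⁹ m
v = Zαc/n = 1·0.00730·3.00 × 10⁸/5 = 4.38 × 10⁵ m/s
T = 2πr/v = 1.90 × 10⁻¹⁴ s = 19.0 fs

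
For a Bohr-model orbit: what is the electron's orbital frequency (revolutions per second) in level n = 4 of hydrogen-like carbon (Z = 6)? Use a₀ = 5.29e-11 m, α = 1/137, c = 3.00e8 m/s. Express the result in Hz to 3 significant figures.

r = n²a₀/Z = 1.41e-10 m, v = Zαc/n = 3.28e6 m/s
f = v/(2πr) = 3.71e15 Hz

3.71e15 Hz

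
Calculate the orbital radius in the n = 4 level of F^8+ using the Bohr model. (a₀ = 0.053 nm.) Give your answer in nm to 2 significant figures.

r_n = n²a₀/Z = 4² × 0.053 / 9
    = 16 × 0.053 / 9 = 0.094 nm

0.094 nm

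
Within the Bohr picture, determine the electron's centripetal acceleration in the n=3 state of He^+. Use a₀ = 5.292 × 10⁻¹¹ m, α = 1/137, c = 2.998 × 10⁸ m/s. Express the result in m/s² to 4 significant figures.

r = n²a₀/Z = 2.381 × 10⁻¹⁰ m, v = Zαc/n = 1.459 × 10⁶ m/s
a = v²/r = (1.459 × 10⁶)² / 2.381 × 10⁻¹⁰ = 8.937 × 10²¹ m/s²

8.937 × 10²¹ m/s²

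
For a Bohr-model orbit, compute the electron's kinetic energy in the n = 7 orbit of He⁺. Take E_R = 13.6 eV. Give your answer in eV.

1.11 eV

For a Coulomb orbit the virial theorem gives K = −E_n.
E_n = −E_R·Z²/n², so K = E_R·Z²/n² = 13.6 × 2²/7² = 1.11 eV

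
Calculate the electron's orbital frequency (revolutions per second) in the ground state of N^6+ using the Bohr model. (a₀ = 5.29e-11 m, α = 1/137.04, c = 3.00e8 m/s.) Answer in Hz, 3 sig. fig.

r = n²a₀/Z = 7.56e-12 m, v = Zαc/n = 1.53e7 m/s
f = v/(2πr) = 3.23e17 Hz

3.23e17 Hz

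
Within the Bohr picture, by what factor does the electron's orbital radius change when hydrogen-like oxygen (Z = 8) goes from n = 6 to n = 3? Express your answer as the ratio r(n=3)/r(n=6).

r ∝ Z^-1 · n^2; with Z fixed, r ∝ n^2.
r(n=3)/r(n=6) = (3/6)^2 = 1/4

1/4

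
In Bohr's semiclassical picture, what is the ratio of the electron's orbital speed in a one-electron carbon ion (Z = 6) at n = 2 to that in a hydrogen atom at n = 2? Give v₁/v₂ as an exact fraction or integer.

v ∝ Z^1 · n^-1
v₁/v₂ = (6/1)^1 · (2/2)^-1 = 6

6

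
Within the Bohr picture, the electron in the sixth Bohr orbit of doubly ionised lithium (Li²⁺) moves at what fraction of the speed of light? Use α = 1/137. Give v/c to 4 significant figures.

0.003650

v_n = Zαc/n, so v/c = Zα/n = 3 × 0.007299 / 6 = 0.003650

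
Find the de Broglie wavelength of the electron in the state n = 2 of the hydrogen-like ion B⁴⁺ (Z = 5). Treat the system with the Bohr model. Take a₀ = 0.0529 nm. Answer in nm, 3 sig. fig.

0.133 nm

The Bohr quantisation condition is nλ = 2πr_n.
r_n = n²a₀/Z = 0.0423 nm
λ = 2πr_n/n = 2π·0.0423/2 = 0.133 nm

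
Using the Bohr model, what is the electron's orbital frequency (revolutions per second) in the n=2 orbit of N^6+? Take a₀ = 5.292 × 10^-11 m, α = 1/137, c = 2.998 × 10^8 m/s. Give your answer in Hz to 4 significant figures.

r = n²a₀/Z = 3.024 × 10^-11 m, v = Zαc/n = 7.659 × 10^6 m/s
f = v/(2πr) = 4.031 × 10^16 Hz

4.031 × 10^16 Hz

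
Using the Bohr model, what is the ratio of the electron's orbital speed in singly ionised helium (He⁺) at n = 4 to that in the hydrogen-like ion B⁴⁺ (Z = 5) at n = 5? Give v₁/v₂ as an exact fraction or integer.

1/2

v ∝ Z^1 · n^-1
v₁/v₂ = (2/5)^1 · (4/5)^-1 = 1/2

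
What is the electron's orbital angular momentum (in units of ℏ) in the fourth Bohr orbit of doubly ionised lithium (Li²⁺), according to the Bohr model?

L_n = nℏ, so L/ℏ = n = 4.

4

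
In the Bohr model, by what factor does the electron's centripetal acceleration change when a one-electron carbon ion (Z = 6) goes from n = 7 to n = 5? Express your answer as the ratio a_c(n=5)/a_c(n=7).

2401/625

a_c ∝ Z^3 · n^-4; with Z fixed, a_c ∝ n^-4.
a_c(n=5)/a_c(n=7) = (5/7)^-4 = 2401/625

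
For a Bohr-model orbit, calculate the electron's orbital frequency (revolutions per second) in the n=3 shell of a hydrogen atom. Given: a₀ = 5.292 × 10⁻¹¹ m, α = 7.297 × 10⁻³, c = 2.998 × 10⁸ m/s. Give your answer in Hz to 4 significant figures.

2.437 × 10¹⁴ Hz

r = n²a₀/Z = 4.763 × 10⁻¹⁰ m, v = Zαc/n = 7.292 × 10⁵ m/s
f = v/(2πr) = 2.437 × 10¹⁴ Hz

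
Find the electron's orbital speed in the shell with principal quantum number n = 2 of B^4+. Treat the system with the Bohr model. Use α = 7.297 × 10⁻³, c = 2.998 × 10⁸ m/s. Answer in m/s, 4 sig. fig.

5.469 × 10⁶ m/s

v_n = Zαc/n = 5 × 0.007297 × 2.998 × 10⁸ / 2
    = 5.469 × 10⁶ m/s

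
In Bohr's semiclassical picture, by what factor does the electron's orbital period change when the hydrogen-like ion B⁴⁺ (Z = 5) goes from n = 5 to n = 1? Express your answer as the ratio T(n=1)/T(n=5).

T ∝ Z^-2 · n^3; with Z fixed, T ∝ n^3.
T(n=1)/T(n=5) = (1/5)^3 = 1/125

1/125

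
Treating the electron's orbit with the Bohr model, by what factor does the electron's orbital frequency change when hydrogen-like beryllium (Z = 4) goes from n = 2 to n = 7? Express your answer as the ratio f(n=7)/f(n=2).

f ∝ Z^2 · n^-3; with Z fixed, f ∝ n^-3.
f(n=7)/f(n=2) = (7/2)^-3 = 8/343

8/343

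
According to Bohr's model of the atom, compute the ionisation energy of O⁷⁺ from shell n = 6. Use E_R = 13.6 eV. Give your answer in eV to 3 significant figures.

24.2 eV

E_n = −E_R·Z²/n² = −13.6 × 8²/6² eV = -24.2 eV
Ionisation energy = −E_n = 24.2 eV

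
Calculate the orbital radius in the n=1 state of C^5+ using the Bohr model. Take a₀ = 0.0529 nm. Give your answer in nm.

0.00882 nm

r_n = n²a₀/Z = 1² × 0.0529 / 6
    = 1 × 0.0529 / 6 = 0.00882 nm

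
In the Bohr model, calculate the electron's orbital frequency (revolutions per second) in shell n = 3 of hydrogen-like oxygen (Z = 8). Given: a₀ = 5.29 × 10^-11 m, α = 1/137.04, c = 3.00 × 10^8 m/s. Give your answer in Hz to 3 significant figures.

r = n²a₀/Z = 5.95 × 10^-11 m, v = Zαc/n = 5.84 × 10^6 m/s
f = v/(2πr) = 1.56 × 10^16 Hz

1.56 × 10^16 Hz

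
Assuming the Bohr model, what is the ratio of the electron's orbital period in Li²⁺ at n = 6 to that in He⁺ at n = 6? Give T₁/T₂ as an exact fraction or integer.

4/9

T ∝ Z^-2 · n^3
T₁/T₂ = (3/2)^-2 · (6/6)^3 = 4/9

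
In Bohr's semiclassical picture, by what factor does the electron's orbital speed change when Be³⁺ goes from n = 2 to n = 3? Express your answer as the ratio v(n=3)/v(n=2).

2/3

v ∝ Z^1 · n^-1; with Z fixed, v ∝ n^-1.
v(n=3)/v(n=2) = (3/2)^-1 = 2/3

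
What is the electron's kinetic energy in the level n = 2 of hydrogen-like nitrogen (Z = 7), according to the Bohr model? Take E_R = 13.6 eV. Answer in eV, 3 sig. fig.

167 eV

For a Coulomb orbit the virial theorem gives K = −E_n.
E_n = −E_R·Z²/n², so K = E_R·Z²/n² = 13.6 × 7²/2² = 167 eV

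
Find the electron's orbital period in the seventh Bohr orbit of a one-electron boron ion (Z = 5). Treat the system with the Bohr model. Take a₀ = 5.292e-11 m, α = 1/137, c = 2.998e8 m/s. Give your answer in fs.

2.085 fs

r = n²a₀/Z = 7²·5.292e-11/5 = 5.186e-10 m
v = Zαc/n = 5·0.007299·2.998e8/7 = 1.563e6 m/s
T = 2πr/v = 2.085e-15 s = 2.085 fs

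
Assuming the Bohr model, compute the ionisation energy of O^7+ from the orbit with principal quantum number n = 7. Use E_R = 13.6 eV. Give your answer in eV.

17.8 eV

E_n = −E_R·Z²/n² = −13.6 × 8²/7² eV = -17.8 eV
Ionisation energy = −E_n = 17.8 eV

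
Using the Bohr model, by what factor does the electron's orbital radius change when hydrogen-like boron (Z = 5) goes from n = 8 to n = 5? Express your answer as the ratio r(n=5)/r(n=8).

25/64

r ∝ Z^-1 · n^2; with Z fixed, r ∝ n^2.
r(n=5)/r(n=8) = (5/8)^2 = 25/64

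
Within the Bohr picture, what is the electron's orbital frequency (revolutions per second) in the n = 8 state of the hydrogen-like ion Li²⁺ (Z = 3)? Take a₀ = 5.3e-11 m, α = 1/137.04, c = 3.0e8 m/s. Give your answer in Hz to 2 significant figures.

1.2e14 Hz

r = n²a₀/Z = 1.1e-9 m, v = Zαc/n = 8.2e5 m/s
f = v/(2πr) = 1.2e14 Hz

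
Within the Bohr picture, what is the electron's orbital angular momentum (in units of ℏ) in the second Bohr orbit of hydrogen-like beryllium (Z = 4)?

2

L_n = nℏ, so L/ℏ = n = 2.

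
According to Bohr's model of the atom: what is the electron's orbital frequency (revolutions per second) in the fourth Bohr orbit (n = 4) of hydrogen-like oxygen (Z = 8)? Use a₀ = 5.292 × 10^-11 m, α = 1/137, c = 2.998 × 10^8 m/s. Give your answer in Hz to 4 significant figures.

6.581 × 10^15 Hz

r = n²a₀/Z = 1.058 × 10^-10 m, v = Zαc/n = 4.377 × 10^6 m/s
f = v/(2πr) = 6.581 × 10^15 Hz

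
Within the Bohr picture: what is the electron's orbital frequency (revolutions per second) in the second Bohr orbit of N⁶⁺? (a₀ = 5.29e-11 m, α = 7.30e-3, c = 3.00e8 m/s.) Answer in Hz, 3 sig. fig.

r = n²a₀/Z = 3.02e-11 m, v = Zαc/n = 7.67e6 m/s
f = v/(2πr) = 4.04e16 Hz

4.04e16 Hz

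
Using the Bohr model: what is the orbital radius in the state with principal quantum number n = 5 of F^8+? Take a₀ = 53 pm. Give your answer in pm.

150 pm

r_n = n²a₀/Z = 5² × 53 / 9
    = 25 × 53 / 9 = 150 pm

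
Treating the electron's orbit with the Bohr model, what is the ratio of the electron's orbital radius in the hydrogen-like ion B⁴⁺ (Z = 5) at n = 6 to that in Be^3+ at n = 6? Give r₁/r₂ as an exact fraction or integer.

4/5

r ∝ Z^-1 · n^2
r₁/r₂ = (5/4)^-1 · (6/6)^2 = 4/5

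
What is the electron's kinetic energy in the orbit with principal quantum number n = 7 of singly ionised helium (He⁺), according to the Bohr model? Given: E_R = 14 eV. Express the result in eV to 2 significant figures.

1.1 eV

For a Coulomb orbit the virial theorem gives K = −E_n.
E_n = −E_R·Z²/n², so K = E_R·Z²/n² = 14 × 2²/7² = 1.1 eV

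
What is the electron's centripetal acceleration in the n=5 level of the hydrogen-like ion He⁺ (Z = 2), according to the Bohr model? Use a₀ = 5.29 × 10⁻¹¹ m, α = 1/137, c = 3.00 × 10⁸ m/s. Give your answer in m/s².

1.16 × 10²¹ m/s²

r = n²a₀/Z = 6.61 × 10⁻¹⁰ m, v = Zαc/n = 8.76 × 10⁵ m/s
a = v²/r = (8.76 × 10⁵)² / 6.61 × 10⁻¹⁰ = 1.16 × 10²¹ m/s²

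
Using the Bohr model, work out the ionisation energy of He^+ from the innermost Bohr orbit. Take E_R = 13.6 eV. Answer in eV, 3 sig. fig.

54.4 eV

E_n = −E_R·Z²/n² = −13.6 × 2²/1² eV = -54.4 eV
Ionisation energy = −E_n = 54.4 eV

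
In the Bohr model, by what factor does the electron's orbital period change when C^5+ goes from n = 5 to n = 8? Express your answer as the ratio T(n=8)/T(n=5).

T ∝ Z^-2 · n^3; with Z fixed, T ∝ n^3.
T(n=8)/T(n=5) = (8/5)^3 = 512/125

512/125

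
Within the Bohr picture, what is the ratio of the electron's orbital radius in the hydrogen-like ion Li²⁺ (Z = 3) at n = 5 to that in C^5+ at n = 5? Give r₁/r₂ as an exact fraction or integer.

r ∝ Z^-1 · n^2
r₁/r₂ = (3/6)^-1 · (5/5)^2 = 2

2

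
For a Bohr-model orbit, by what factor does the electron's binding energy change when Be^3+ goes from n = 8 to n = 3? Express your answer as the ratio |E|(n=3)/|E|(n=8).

64/9

|E| ∝ Z^2 · n^-2; with Z fixed, |E| ∝ n^-2.
|E|(n=3)/|E|(n=8) = (3/8)^-2 = 64/9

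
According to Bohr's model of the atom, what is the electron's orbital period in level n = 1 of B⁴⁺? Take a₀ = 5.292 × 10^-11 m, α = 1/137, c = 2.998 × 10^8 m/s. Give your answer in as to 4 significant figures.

r = n²a₀/Z = 1²·5.292 × 10^-11/5 = 1.058 × 10^-11 m
v = Zαc/n = 5·0.007299·2.998 × 10^8/1 = 1.094 × 10^7 m/s
T = 2πr/v = 6.078 × 10^-18 s = 6.078 as

6.078 as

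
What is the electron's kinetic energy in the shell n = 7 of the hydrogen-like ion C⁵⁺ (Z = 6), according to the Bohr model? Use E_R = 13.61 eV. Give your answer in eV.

For a Coulomb orbit the virial theorem gives K = −E_n.
E_n = −E_R·Z²/n², so K = E_R·Z²/n² = 13.61 × 6²/7² = 9.999 eV

9.999 eV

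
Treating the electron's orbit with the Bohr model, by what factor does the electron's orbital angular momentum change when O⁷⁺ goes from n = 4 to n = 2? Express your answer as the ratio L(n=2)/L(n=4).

L = nℏ depends only on n, so L ∝ n.
L(n=2)/L(n=4) = (2/4)^1 = 1/2

1/2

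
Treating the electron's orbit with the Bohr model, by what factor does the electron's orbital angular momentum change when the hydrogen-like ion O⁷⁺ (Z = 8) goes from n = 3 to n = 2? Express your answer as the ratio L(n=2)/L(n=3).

L = nℏ depends only on n, so L ∝ n.
L(n=2)/L(n=3) = (2/3)^1 = 2/3

2/3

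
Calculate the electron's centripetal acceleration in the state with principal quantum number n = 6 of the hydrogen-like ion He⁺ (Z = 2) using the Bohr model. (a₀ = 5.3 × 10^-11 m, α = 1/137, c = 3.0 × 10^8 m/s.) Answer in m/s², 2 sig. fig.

5.6 × 10^20 m/s²

r = n²a₀/Z = 9.5 × 10^-10 m, v = Zαc/n = 7.3 × 10^5 m/s
a = v²/r = (7.3 × 10^5)² / 9.5 × 10^-10 = 5.6 × 10^20 m/s²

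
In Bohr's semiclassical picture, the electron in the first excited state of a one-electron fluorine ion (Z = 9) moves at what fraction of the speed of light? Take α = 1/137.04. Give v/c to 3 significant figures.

0.0328

v_n = Zαc/n, so v/c = Zα/n = 9 × 0.00730 / 2 = 0.0328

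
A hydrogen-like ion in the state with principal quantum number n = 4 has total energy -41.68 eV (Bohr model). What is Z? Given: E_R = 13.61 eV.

E_n = −E_R Z²/n² ⇒ Z² = −E_n n²/E_R = 41.68 × 4² / 13.61 ≈ 49.00
Z = 7

7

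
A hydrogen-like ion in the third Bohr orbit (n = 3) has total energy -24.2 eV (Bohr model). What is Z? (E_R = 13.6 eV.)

4

E_n = −E_R Z²/n² ⇒ Z² = −E_n n²/E_R = 24.2 × 3² / 13.6 ≈ 16.01
Z = 4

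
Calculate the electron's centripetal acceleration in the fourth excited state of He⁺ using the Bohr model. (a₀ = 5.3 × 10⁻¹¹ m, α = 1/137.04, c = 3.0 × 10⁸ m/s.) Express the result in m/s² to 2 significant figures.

1.2 × 10²¹ m/s²

r = n²a₀/Z = 6.6 × 10⁻¹⁰ m, v = Zαc/n = 8.8 × 10⁵ m/s
a = v²/r = (8.8 × 10⁵)² / 6.6 × 10⁻¹⁰ = 1.2 × 10²¹ m/s²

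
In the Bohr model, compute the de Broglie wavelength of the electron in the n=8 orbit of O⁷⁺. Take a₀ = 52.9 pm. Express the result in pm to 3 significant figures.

The Bohr quantisation condition is nλ = 2πr_n.
r_n = n²a₀/Z = 423 pm
λ = 2πr_n/n = 2π·423/8 = 332 pm

332 pm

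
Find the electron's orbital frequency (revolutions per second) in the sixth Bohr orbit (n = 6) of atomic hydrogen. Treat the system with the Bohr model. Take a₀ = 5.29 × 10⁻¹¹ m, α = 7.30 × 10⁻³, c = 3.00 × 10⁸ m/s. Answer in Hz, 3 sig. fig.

3.05 × 10¹³ Hz

r = n²a₀/Z = 1.90 × 10⁻⁹ m, v = Zαc/n = 3.65 × 10⁵ m/s
f = v/(2πr) = 3.05 × 10¹³ Hz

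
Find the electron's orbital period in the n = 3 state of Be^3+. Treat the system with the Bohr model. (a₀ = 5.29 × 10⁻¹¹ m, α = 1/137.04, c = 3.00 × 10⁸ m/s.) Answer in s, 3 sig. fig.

2.56 × 10⁻¹⁶ s

r = n²a₀/Z = 3²·5.29 × 10⁻¹¹/4 = 1.19 × 10⁻¹⁰ m
v = Zαc/n = 4·0.00730·3.00 × 10⁸/3 = 2.92 × 10⁶ m/s
T = 2πr/v = 2.56 × 10⁻¹⁶ s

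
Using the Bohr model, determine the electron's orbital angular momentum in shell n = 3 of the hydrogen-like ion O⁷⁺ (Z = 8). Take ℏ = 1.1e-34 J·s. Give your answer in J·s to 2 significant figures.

L_n = nℏ = 3 × 1.1e-34 = 3.3e-34 J·s

3.3e-34 J·s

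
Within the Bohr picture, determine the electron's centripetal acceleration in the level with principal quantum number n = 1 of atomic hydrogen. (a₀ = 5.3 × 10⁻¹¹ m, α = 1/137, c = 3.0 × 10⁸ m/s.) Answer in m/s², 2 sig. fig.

9.0 × 10²² m/s²

r = n²a₀/Z = 5.3 × 10⁻¹¹ m, v = Zαc/n = 2.2 × 10⁶ m/s
a = v²/r = (2.2 × 10⁶)² / 5.3 × 10⁻¹¹ = 9.0 × 10²² m/s²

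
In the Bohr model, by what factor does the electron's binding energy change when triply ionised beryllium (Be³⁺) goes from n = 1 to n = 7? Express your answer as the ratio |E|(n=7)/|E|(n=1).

|E| ∝ Z^2 · n^-2; with Z fixed, |E| ∝ n^-2.
|E|(n=7)/|E|(n=1) = (7/1)^-2 = 1/49

1/49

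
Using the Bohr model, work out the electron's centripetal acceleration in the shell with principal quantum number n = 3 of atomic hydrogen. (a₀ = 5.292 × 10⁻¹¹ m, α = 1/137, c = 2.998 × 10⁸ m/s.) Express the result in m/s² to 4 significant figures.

r = n²a₀/Z = 4.763 × 10⁻¹⁰ m, v = Zαc/n = 7.294 × 10⁵ m/s
a = v²/r = (7.294 × 10⁵)² / 4.763 × 10⁻¹⁰ = 1.117 × 10²¹ m/s²

1.117 × 10²¹ m/s²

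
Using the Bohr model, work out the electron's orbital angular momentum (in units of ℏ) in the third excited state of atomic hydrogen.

4

L_n = nℏ, so L/ℏ = n = 4.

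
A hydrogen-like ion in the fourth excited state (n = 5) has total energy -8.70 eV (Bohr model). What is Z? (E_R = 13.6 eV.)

4

E_n = −E_R Z²/n² ⇒ Z² = −E_n n²/E_R = 8.70 × 5² / 13.6 ≈ 15.99
Z = 4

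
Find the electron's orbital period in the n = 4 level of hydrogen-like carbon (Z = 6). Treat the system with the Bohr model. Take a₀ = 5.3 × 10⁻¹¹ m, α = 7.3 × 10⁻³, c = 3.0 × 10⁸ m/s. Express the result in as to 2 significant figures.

r = n²a₀/Z = 4²·5.3 × 10⁻¹¹/6 = 1.4 × 10⁻¹⁰ m
v = Zαc/n = 6·0.0073·3.0 × 10⁸/4 = 3.3 × 10⁶ m/s
T = 2πr/v = 2.7 × 10⁻¹⁶ s = 270 as

270 as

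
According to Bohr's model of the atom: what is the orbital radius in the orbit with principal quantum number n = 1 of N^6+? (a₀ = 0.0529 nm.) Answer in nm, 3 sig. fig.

0.00756 nm

r_n = n²a₀/Z = 1² × 0.0529 / 7
    = 1 × 0.0529 / 7 = 0.00756 nm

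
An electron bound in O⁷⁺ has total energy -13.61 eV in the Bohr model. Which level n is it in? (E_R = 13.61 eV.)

E_n = −E_R Z²/n² ⇒ n² = E_R Z²/(−E_n) = 13.61 × 8² / 13.61 ≈ 64.00
n = 8

8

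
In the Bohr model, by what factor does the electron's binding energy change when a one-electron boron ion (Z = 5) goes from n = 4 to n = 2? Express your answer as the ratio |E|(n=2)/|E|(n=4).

4

|E| ∝ Z^2 · n^-2; with Z fixed, |E| ∝ n^-2.
|E|(n=2)/|E|(n=4) = (2/4)^-2 = 4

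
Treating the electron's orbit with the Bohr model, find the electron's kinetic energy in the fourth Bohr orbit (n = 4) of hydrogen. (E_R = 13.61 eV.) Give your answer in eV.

0.8506 eV

For a Coulomb orbit the virial theorem gives K = −E_n.
E_n = −E_R·Z²/n², so K = E_R·Z²/n² = 13.61 × 1²/4² = 0.8506 eV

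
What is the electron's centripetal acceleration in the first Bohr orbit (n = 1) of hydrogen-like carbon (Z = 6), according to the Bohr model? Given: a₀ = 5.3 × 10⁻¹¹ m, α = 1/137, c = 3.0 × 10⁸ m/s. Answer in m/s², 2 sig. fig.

r = n²a₀/Z = 8.8 × 10⁻¹² m, v = Zαc/n = 1.3 × 10⁷ m/s
a = v²/r = (1.3 × 10⁷)² / 8.8 × 10⁻¹² = 2.0 × 10²⁵ m/s²

2.0 × 10²⁵ m/s²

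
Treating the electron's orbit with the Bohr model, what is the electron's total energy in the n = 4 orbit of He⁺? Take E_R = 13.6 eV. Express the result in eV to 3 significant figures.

E_n = −E_R·Z²/n² = −13.6 × 2²/4² = -3.40 eV

-3.40 eV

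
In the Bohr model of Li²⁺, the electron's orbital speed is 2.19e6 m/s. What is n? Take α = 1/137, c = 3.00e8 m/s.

v_n = Zαc/n ⇒ n = Zαc/v = 3 × 0.00730 × 3.00e8 / 2.19e6 ≈ 3.00
n = 3

3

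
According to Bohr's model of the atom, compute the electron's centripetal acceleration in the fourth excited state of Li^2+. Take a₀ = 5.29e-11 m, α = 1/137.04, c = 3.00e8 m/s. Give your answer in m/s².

r = n²a₀/Z = 4.41e-10 m, v = Zαc/n = 1.31e6 m/s
a = v²/r = (1.31e6)² / 4.41e-10 = 3.91e21 m/s²

3.91e21 m/s²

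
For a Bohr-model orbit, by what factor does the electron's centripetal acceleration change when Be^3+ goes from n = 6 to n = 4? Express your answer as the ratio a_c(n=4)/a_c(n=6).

a_c ∝ Z^3 · n^-4; with Z fixed, a_c ∝ n^-4.
a_c(n=4)/a_c(n=6) = (4/6)^-4 = 81/16

81/16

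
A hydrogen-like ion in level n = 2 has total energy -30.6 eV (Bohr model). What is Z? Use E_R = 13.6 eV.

3

E_n = −E_R Z²/n² ⇒ Z² = −E_n n²/E_R = 30.6 × 2² / 13.6 ≈ 9.00
Z = 3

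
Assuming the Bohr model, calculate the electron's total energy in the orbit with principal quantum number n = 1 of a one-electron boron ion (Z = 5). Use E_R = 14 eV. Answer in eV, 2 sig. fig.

E_n = −E_R·Z²/n² = −14 × 5²/1² = -350 eV

-350 eV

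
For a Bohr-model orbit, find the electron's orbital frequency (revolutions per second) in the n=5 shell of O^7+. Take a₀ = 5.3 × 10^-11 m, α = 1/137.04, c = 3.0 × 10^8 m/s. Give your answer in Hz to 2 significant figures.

r = n²a₀/Z = 1.7 × 10^-10 m, v = Zαc/n = 3.5 × 10^6 m/s
f = v/(2πr) = 3.4 × 10^15 Hz

3.4 × 10^15 Hz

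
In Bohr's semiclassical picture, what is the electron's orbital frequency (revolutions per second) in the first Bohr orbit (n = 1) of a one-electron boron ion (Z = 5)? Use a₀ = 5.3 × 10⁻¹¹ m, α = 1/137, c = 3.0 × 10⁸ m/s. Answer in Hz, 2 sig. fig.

1.6 × 10¹⁷ Hz

r = n²a₀/Z = 1.1 × 10⁻¹¹ m, v = Zαc/n = 1.1 × 10⁷ m/s
f = v/(2πr) = 1.6 × 10¹⁷ Hz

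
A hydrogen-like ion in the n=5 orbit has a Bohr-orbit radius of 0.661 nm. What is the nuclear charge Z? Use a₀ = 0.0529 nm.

r_n = n²a₀/Z ⇒ Z = n²a₀/r = 5² × 0.0529 / 0.661 ≈ 2.00
Z = 2

2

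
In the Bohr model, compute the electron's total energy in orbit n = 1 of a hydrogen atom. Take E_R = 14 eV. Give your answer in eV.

-14 eV

E_n = −E_R·Z²/n² = −14 × 1²/1² = -14 eV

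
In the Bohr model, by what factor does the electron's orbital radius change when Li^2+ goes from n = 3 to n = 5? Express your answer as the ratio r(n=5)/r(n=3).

25/9

r ∝ Z^-1 · n^2; with Z fixed, r ∝ n^2.
r(n=5)/r(n=3) = (5/3)^2 = 25/9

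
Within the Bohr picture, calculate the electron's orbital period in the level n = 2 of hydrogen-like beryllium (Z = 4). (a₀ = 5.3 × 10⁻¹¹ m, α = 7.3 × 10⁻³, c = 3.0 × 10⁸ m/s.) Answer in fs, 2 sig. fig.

r = n²a₀/Z = 2²·5.3 × 10⁻¹¹/4 = 5.3 × 10⁻¹¹ m
v = Zαc/n = 4·0.0073·3.0 × 10⁸/2 = 4.4 × 10⁶ m/s
T = 2πr/v = 7.6 × 10⁻¹⁷ s = 0.076 fs

0.076 fs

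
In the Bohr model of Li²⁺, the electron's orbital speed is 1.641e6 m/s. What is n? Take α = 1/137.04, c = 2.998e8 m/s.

4

v_n = Zαc/n ⇒ n = Zαc/v = 3 × 0.007297 × 2.998e8 / 1.641e6 ≈ 4.00
n = 4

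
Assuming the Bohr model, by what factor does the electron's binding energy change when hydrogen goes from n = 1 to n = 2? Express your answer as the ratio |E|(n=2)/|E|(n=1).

1/4

|E| ∝ Z^2 · n^-2; with Z fixed, |E| ∝ n^-2.
|E|(n=2)/|E|(n=1) = (2/1)^-2 = 1/4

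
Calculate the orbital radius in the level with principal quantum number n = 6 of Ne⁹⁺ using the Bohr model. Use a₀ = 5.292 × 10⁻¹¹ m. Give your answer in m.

1.905 × 10⁻¹⁰ m

r_n = n²a₀/Z = 6² × 5.292 × 10⁻¹¹ / 10
    = 36 × 5.292 × 10⁻¹¹ / 10 = 1.905 × 10⁻¹⁰ m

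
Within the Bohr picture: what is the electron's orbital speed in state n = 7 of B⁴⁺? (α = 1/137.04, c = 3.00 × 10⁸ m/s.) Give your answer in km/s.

v_n = Zαc/n = 5 × 0.00730 × 3.00 × 10⁸ / 7
    = 1560 km/s

1560 km/s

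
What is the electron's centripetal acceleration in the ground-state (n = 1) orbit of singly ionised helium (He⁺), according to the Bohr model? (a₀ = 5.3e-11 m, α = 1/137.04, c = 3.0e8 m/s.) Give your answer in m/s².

r = n²a₀/Z = 2.6e-11 m, v = Zαc/n = 4.4e6 m/s
a = v²/r = (4.4e6)² / 2.6e-11 = 7.2e23 m/s²

7.2e23 m/s²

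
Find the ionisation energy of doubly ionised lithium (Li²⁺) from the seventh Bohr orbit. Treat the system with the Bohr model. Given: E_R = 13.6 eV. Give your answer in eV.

2.50 eV

E_n = −E_R·Z²/n² = −13.6 × 3²/7² eV = -2.50 eV
Ionisation energy = −E_n = 2.50 eV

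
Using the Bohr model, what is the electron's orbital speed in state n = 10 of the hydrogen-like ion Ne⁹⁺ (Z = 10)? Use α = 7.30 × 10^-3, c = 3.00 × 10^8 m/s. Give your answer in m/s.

v_n = Zαc/n = 10 × 0.00730 × 3.00 × 10^8 / 10
    = 2.19 × 10^6 m/s

2.19 × 10^6 m/s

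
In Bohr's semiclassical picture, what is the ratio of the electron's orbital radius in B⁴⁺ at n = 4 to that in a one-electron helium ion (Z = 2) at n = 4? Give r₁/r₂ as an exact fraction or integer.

r ∝ Z^-1 · n^2
r₁/r₂ = (5/2)^-1 · (4/4)^2 = 2/5

2/5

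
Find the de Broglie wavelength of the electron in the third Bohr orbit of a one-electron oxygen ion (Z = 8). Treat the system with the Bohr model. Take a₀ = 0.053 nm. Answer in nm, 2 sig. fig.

0.12 nm

The Bohr quantisation condition is nλ = 2πr_n.
r_n = n²a₀/Z = 0.060 nm
λ = 2πr_n/n = 2π·0.060/3 = 0.12 nm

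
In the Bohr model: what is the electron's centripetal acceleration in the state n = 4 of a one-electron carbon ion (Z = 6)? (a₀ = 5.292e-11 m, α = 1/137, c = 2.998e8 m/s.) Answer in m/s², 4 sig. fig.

r = n²a₀/Z = 1.411e-10 m, v = Zαc/n = 3.282e6 m/s
a = v²/r = (3.282e6)² / 1.411e-10 = 7.635e22 m/s²

7.635e22 m/s²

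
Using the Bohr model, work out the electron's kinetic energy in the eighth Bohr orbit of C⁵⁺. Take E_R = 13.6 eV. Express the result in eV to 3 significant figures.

7.65 eV

For a Coulomb orbit the virial theorem gives K = −E_n.
E_n = −E_R·Z²/n², so K = E_R·Z²/n² = 13.6 × 6²/8² = 7.65 eV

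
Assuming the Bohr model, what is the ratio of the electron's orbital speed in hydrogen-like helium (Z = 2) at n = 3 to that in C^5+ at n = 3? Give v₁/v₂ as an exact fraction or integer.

v ∝ Z^1 · n^-1
v₁/v₂ = (2/6)^1 · (3/3)^-1 = 1/3

1/3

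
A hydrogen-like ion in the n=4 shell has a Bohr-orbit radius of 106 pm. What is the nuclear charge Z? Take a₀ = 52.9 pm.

8

r_n = n²a₀/Z ⇒ Z = n²a₀/r = 4² × 52.9 / 106 ≈ 7.98
Z = 8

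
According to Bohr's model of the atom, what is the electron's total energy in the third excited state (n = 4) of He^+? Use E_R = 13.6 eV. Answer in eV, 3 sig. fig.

E_n = −E_R·Z²/n² = −13.6 × 2²/4² = -3.40 eV

-3.40 eV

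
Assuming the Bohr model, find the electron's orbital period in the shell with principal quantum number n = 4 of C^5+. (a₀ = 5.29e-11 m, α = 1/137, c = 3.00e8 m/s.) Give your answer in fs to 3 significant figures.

r = n²a₀/Z = 4²·5.29e-11/6 = 1.41e-10 m
v = Zαc/n = 6·0.00730·3.00e8/4 = 3.28e6 m/s
T = 2πr/v = 2.70e-16 s = 0.270 fs

0.270 fs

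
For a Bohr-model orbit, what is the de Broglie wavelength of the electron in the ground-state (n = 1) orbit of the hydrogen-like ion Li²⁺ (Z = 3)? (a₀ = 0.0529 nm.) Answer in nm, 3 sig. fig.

0.111 nm

The Bohr quantisation condition is nλ = 2πr_n.
r_n = n²a₀/Z = 0.0176 nm
λ = 2πr_n/n = 2π·0.0176/1 = 0.111 nm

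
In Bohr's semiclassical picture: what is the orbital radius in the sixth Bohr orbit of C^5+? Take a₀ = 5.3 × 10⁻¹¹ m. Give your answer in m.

3.2 × 10⁻¹⁰ m

r_n = n²a₀/Z = 6² × 5.3 × 10⁻¹¹ / 6
    = 36 × 5.3 × 10⁻¹¹ / 6 = 3.2 × 10⁻¹⁰ m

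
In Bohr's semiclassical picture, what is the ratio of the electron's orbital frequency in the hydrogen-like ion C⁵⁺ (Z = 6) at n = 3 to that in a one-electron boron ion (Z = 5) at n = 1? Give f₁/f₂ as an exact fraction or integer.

4/75

f ∝ Z^2 · n^-3
f₁/f₂ = (6/5)^2 · (3/1)^-3 = 4/75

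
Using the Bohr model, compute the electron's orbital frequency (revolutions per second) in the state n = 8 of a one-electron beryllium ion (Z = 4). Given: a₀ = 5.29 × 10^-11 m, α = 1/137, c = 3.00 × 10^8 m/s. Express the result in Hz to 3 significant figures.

r = n²a₀/Z = 8.46 × 10^-10 m, v = Zαc/n = 1.09 × 10^6 m/s
f = v/(2πr) = 2.06 × 10^14 Hz

2.06 × 10^14 Hz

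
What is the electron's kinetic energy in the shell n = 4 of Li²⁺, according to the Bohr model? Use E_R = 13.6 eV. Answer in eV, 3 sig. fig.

7.65 eV

For a Coulomb orbit the virial theorem gives K = −E_n.
E_n = −E_R·Z²/n², so K = E_R·Z²/n² = 13.6 × 3²/4² = 7.65 eV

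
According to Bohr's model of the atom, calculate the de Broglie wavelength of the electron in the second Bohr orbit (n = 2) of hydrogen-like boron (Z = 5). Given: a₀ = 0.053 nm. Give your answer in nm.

0.13 nm

The Bohr quantisation condition is nλ = 2πr_n.
r_n = n²a₀/Z = 0.042 nm
λ = 2πr_n/n = 2π·0.042/2 = 0.13 nm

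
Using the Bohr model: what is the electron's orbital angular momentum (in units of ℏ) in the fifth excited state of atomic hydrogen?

L_n = nℏ, so L/ℏ = n = 6.

6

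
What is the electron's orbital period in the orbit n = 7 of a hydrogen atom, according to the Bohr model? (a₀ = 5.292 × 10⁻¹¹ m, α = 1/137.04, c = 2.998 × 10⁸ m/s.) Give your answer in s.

5.213 × 10⁻¹⁴ s

r = n²a₀/Z = 7²·5.292 × 10⁻¹¹/1 = 2.593 × 10⁻⁹ m
v = Zαc/n = 1·0.007297·2.998 × 10⁸/7 = 3.125 × 10⁵ m/s
T = 2πr/v = 5.213 × 10⁻¹⁴ s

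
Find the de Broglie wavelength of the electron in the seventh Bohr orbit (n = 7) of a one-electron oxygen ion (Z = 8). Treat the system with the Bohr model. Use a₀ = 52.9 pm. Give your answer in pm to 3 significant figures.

291 pm

The Bohr quantisation condition is nλ = 2πr_n.
r_n = n²a₀/Z = 324 pm
λ = 2πr_n/n = 2π·324/7 = 291 pm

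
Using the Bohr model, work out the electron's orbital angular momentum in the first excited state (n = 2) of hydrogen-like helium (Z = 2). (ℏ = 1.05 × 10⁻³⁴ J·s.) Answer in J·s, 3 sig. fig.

2.10 × 10⁻³⁴ J·s

L_n = nℏ = 2 × 1.05 × 10⁻³⁴ = 2.10 × 10⁻³⁴ J·s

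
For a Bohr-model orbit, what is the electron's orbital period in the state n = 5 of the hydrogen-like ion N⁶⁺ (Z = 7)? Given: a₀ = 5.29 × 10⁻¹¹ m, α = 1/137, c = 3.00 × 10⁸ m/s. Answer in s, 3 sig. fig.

3.87 × 10⁻¹⁶ s

r = n²a₀/Z = 5²·5.29 × 10⁻¹¹/7 = 1.89 × 10⁻¹⁰ m
v = Zαc/n = 7·0.00730·3.00 × 10⁸/5 = 3.07 × 10⁶ m/s
T = 2πr/v = 3.87 × 10⁻¹⁶ s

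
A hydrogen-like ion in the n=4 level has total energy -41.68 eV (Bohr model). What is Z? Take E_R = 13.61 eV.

E_n = −E_R Z²/n² ⇒ Z² = −E_n n²/E_R = 41.68 × 4² / 13.61 ≈ 49.00
Z = 7

7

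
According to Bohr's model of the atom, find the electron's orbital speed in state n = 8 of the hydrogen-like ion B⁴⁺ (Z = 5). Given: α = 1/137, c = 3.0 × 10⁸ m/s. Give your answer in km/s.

v_n = Zαc/n = 5 × 0.0073 × 3.0 × 10⁸ / 8
    = 1400 km/s

1400 km/s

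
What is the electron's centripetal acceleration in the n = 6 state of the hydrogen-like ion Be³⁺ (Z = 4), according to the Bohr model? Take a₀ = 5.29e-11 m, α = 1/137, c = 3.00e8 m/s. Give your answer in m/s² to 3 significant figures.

4.48e21 m/s²

r = n²a₀/Z = 4.76e-10 m, v = Zαc/n = 1.46e6 m/s
a = v²/r = (1.46e6)² / 4.76e-10 = 4.48e21 m/s²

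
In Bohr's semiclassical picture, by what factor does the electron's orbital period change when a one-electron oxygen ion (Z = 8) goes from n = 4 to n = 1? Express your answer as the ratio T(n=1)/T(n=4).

1/64

T ∝ Z^-2 · n^3; with Z fixed, T ∝ n^3.
T(n=1)/T(n=4) = (1/4)^3 = 1/64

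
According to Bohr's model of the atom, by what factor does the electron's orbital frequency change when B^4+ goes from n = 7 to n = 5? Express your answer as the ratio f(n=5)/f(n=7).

f ∝ Z^2 · n^-3; with Z fixed, f ∝ n^-3.
f(n=5)/f(n=7) = (5/7)^-3 = 343/125

343/125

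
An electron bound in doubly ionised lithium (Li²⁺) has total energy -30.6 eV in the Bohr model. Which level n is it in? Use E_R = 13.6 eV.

2

E_n = −E_R Z²/n² ⇒ n² = E_R Z²/(−E_n) = 13.6 × 3² / 30.6 ≈ 4.00
n = 2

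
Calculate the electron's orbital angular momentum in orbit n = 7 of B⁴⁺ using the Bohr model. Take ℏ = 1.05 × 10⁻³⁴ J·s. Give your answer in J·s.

L_n = nℏ = 7 × 1.05 × 10⁻³⁴ = 7.35 × 10⁻³⁴ J·s

7.35 × 10⁻³⁴ J·s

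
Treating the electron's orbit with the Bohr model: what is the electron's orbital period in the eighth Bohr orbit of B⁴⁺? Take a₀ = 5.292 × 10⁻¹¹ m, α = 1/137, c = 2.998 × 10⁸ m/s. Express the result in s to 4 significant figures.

3.112 × 10⁻¹⁵ s

r = n²a₀/Z = 8²·5.292 × 10⁻¹¹/5 = 6.774 × 10⁻¹⁰ m
v = Zαc/n = 5·0.007299·2.998 × 10⁸/8 = 1.368 × 10⁶ m/s
T = 2πr/v = 3.112 × 10⁻¹⁵ s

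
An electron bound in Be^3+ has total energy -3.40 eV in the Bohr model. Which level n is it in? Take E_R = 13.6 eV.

8

E_n = −E_R Z²/n² ⇒ n² = E_R Z²/(−E_n) = 13.6 × 4² / 3.40 ≈ 64.00
n = 8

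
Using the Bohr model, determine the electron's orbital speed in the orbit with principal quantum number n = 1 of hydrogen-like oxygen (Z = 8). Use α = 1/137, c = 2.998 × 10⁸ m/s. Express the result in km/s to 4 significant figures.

1.751 × 10⁴ km/s

v_n = Zαc/n = 8 × 0.007299 × 2.998 × 10⁸ / 1
    = 1.751 × 10⁴ km/s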